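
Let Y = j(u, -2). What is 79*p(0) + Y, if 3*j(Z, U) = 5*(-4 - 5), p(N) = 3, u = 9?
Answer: 222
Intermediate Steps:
j(Z, U) = -15 (j(Z, U) = (5*(-4 - 5))/3 = (5*(-9))/3 = (⅓)*(-45) = -15)
Y = -15
79*p(0) + Y = 79*3 - 15 = 237 - 15 = 222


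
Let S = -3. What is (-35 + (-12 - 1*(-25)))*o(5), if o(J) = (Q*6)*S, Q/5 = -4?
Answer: -7920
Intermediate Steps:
Q = -20 (Q = 5*(-4) = -20)
o(J) = 360 (o(J) = -20*6*(-3) = -120*(-3) = 360)
(-35 + (-12 - 1*(-25)))*o(5) = (-35 + (-12 - 1*(-25)))*360 = (-35 + (-12 + 25))*360 = (-35 + 13)*360 = -22*360 = -7920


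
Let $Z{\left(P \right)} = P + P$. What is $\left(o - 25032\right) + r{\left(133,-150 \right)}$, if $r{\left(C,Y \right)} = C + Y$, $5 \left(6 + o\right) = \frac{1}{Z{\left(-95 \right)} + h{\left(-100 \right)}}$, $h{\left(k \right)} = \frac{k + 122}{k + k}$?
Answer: $- \frac{476320625}{19011} \approx -25055.0$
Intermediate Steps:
$h{\left(k \right)} = \frac{122 + k}{2 k}$
$Z{\left(P \right)} = 2 P$
$o = - \frac{114086}{19011}$ ($o = -6 + \frac{1}{5 \left(2 \left(-95\right) + \frac{122 - 100}{2 \left(-100\right)}\right)} = -6 + \frac{1}{5 \left(-190 + \frac{1}{2} \left(- \frac{1}{100}\right) 22\right)} = -6 + \frac{1}{5 \left(-190 - \frac{11}{100}\right)} = -6 + \frac{1}{5 \left(- \frac{19011}{100}\right)} = -6 + \frac{1}{5} \left(- \frac{100}{19011}\right) = -6 - \frac{20}{19011} = - \frac{114086}{19011} \approx -6.0011$)
$\left(o - 25032\right) + r{\left(133,-150 \right)} = \left(- \frac{114086}{19011} - 25032\right) + \left(133 - 150\right) = - \frac{475997438}{19011} - 17 = - \frac{476320625}{19011}$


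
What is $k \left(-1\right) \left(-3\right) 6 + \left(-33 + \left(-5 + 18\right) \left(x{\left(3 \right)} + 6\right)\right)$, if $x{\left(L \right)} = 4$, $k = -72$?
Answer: $-1199$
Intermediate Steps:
$k \left(-1\right) \left(-3\right) 6 + \left(-33 + \left(-5 + 18\right) \left(x{\left(3 \right)} + 6\right)\right) = - 72 \left(-1\right) \left(-3\right) 6 - \left(33 - \left(-5 + 18\right) \left(4 + 6\right)\right) = - 72 \cdot 3 \cdot 6 + \left(-33 + 13 \cdot 10\right) = \left(-72\right) 18 + \left(-33 + 130\right) = -1296 + 97 = -1199$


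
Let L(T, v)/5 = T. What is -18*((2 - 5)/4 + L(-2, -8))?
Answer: 387/2 ≈ 193.50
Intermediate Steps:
L(T, v) = 5*T
-18*((2 - 5)/4 + L(-2, -8)) = -18*((2 - 5)/4 + 5*(-2)) = -18*(-3*¼ - 10) = -18*(-¾ - 10) = -18*(-43/4) = 387/2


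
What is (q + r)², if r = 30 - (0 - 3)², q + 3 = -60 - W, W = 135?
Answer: 31329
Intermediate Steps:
q = -198 (q = -3 + (-60 - 1*135) = -3 + (-60 - 135) = -3 - 195 = -198)
r = 21 (r = 30 - 1*(-3)² = 30 - 1*9 = 30 - 9 = 21)
(q + r)² = (-198 + 21)² = (-177)² = 31329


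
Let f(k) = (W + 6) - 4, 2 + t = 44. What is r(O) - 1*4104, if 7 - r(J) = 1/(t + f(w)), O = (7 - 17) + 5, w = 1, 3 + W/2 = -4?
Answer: -122911/30 ≈ -4097.0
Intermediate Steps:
t = 42 (t = -2 + 44 = 42)
W = -14 (W = -6 + 2*(-4) = -6 - 8 = -14)
f(k) = -12 (f(k) = (-14 + 6) - 4 = -8 - 4 = -12)
O = -5 (O = -10 + 5 = -5)
r(J) = 209/30 (r(J) = 7 - 1/(42 - 12) = 7 - 1/30 = 209/30)
r(O) - 1*4104 = 209/30 - 1*4104 = 209/30 - 4104 = -122911/30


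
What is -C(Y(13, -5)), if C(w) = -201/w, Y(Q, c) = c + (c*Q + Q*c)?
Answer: -67/45 ≈ -1.4889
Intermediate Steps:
Y(Q, c) = c + 2*Q*c (Y(Q, c) = c + (Q*c + Q*c) = c + 2*Q*c)
-C(Y(13, -5)) = -(-201)/((-5*(1 + 2*13))) = -(-201)/((-5*(1 + 26))) = -(-201)/((-5*27)) = -(-201)/(-135) = -(-201)*(-1)/135 = -1*67/45 = -67/45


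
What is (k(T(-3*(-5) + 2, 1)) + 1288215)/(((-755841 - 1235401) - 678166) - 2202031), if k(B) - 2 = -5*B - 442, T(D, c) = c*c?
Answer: -1287770/4871439 ≈ -0.26435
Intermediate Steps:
T(D, c) = c**2
k(B) = -440 - 5*B (k(B) = 2 + (-5*B - 442) = 2 + (-442 - 5*B) = -440 - 5*B)
(k(T(-3*(-5) + 2, 1)) + 1288215)/(((-755841 - 1235401) - 678166) - 2202031) = ((-440 - 5*1**2) + 1288215)/(((-755841 - 1235401) - 678166) - 2202031) = ((-440 - 5*1) + 1288215)/((-1991242 - 678166) - 2202031) = ((-440 - 5) + 1288215)/(-2669408 - 2202031) = (-445 + 1288215)/(-4871439) = 1287770*(-1/4871439) = -1287770/4871439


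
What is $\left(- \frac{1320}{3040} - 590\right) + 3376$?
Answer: $\frac{211703}{76} \approx 2785.6$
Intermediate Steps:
$\left(- \frac{1320}{3040} - 590\right) + 3376 = \left(\left(-1320\right) \frac{1}{3040} - 590\right) + 3376 = \left(- \frac{33}{76} - 590\right) + 3376 = - \frac{44873}{76} + 3376 = \frac{211703}{76}$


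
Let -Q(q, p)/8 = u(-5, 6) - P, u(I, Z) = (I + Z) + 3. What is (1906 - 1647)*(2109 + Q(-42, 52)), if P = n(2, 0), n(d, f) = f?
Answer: 537943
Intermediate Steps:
u(I, Z) = 3 + I + Z
P = 0
Q(q, p) = -32 (Q(q, p) = -8*((3 - 5 + 6) - 1*0) = -8*(4 + 0) = -8*4 = -32)
(1906 - 1647)*(2109 + Q(-42, 52)) = (1906 - 1647)*(2109 - 32) = 259*2077 = 537943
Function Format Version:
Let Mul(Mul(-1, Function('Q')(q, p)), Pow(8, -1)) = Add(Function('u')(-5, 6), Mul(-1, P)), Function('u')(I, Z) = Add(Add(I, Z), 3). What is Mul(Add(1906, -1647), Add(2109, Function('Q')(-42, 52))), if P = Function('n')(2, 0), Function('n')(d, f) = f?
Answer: 537943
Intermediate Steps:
Function('u')(I, Z) = Add(3, I, Z)
P = 0
Function('Q')(q, p) = -32 (Function('Q')(q, p) = Mul(-8, Add(Add(3, -5, 6), Mul(-1, 0))) = Mul(-8, Add(4, 0)) = Mul(-8, 4) = -32)
Mul(Add(1906, -1647), Add(2109, Function('Q')(-42, 52))) = Mul(Add(1906, -1647), Add(2109, -32)) = Mul(259, 2077) = 537943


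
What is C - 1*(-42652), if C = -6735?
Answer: 35917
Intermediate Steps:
C - 1*(-42652) = -6735 - 1*(-42652) = -6735 + 42652 = 35917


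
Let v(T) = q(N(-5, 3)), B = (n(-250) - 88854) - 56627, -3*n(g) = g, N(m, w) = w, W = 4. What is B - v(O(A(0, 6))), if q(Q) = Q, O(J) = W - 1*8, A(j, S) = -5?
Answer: -436202/3 ≈ -1.4540e+5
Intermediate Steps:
O(J) = -4 (O(J) = 4 - 1*8 = 4 - 8 = -4)
n(g) = -g/3
B = -436193/3 (B = (-1/3*(-250) - 88854) - 56627 = (250/3 - 88854) - 56627 = -266312/3 - 56627 = -436193/3 ≈ -1.4540e+5)
v(T) = 3
B - v(O(A(0, 6))) = -436193/3 - 1*3 = -436193/3 - 3 = -436202/3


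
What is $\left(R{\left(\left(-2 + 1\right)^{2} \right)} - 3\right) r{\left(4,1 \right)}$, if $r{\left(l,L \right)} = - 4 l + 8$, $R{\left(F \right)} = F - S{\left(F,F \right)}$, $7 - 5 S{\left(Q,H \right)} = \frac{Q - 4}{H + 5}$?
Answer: $28$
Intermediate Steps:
$S{\left(Q,H \right)} = \frac{7}{5} - \frac{-4 + Q}{5 \left(5 + H\right)}$ ($S{\left(Q,H \right)} = \frac{7}{5} - \frac{\left(Q - 4\right) \frac{1}{H + 5}}{5} = \frac{7}{5} - \frac{\left(-4 + Q\right) \frac{1}{5 + H}}{5} = \frac{7}{5} - \frac{\frac{1}{5 + H} \left(-4 + Q\right)}{5} = \frac{7}{5} - \frac{-4 + Q}{5 \left(5 + H\right)}$)
$R{\left(F \right)} = F - \frac{39 + 6 F}{5 \left(5 + F\right)}$ ($R{\left(F \right)} = F - \frac{39 - F + 7 F}{5 \left(5 + F\right)} = F - \frac{39 + 6 F}{5 \left(5 + F\right)}$)
$r{\left(l,L \right)} = 8 - 4 l$
$\left(R{\left(\left(-2 + 1\right)^{2} \right)} - 3\right) r{\left(4,1 \right)} = \left(\frac{-39 + 5 \left(\left(-2 + 1\right)^{2}\right)^{2} + 19 \left(-2 + 1\right)^{2}}{5 \left(5 + \left(-2 + 1\right)^{2}\right)} - 3\right) \left(8 - 16\right) = \left(\frac{-39 + 5 \left(\left(-1\right)^{2}\right)^{2} + 19 \left(-1\right)^{2}}{5 \left(5 + \left(-1\right)^{2}\right)} - 3\right) \left(8 - 16\right) = \left(\frac{-39 + 5 \cdot 1^{2} + 19 \cdot 1}{5 \left(5 + 1\right)} - 3\right) \left(-8\right) = \left(\frac{-39 + 5 \cdot 1 + 19}{5 \cdot 6} - 3\right) \left(-8\right) = \left(\frac{1}{5} \cdot \frac{1}{6} \left(-39 + 5 + 19\right) - 3\right) \left(-8\right) = \left(\frac{1}{5} \cdot \frac{1}{6} \left(-15\right) - 3\right) \left(-8\right) = \left(- \frac{1}{2} - 3\right) \left(-8\right) = \left(- \frac{7}{2}\right) \left(-8\right) = 28$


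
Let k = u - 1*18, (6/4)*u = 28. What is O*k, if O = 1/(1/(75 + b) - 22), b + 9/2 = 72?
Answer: -95/3134 ≈ -0.030313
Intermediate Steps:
u = 56/3 (u = (⅔)*28 = 56/3 ≈ 18.667)
b = 135/2 (b = -9/2 + 72 = 135/2 ≈ 67.500)
O = -285/6268 (O = 1/(1/(75 + 135/2) - 22) = 1/(1/(285/2) - 22) = 1/(2/285 - 22) = 1/(-6268/285) = -285/6268 ≈ -0.045469)
k = ⅔ (k = 56/3 - 1*18 = 56/3 - 18 = ⅔ ≈ 0.66667)
O*k = -285/6268*⅔ = -95/3134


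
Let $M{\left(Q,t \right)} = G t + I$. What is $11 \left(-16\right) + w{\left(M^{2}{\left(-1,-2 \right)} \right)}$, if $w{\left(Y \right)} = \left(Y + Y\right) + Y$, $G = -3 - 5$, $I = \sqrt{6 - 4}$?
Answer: $598 + 96 \sqrt{2} \approx 733.76$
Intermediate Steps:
$I = \sqrt{2} \approx 1.4142$
$G = -8$ ($G = -3 - 5 = -8$)
$M{\left(Q,t \right)} = \sqrt{2} - 8 t$ ($M{\left(Q,t \right)} = - 8 t + \sqrt{2} = \sqrt{2} - 8 t$)
$w{\left(Y \right)} = 3 Y$ ($w{\left(Y \right)} = 2 Y + Y = 3 Y$)
$11 \left(-16\right) + w{\left(M^{2}{\left(-1,-2 \right)} \right)} = 11 \left(-16\right) + 3 \left(\sqrt{2} - -16\right)^{2} = -176 + 3 \left(\sqrt{2} + 16\right)^{2} = -176 + 3 \left(16 + \sqrt{2}\right)^{2}$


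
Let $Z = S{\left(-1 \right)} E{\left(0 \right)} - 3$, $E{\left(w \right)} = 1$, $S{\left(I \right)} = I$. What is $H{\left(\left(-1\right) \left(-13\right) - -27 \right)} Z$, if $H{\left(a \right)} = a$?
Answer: $-160$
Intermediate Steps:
$Z = -4$ ($Z = \left(-1\right) 1 - 3 = -1 - 3 = -4$)
$H{\left(\left(-1\right) \left(-13\right) - -27 \right)} Z = \left(\left(-1\right) \left(-13\right) - -27\right) \left(-4\right) = \left(13 + 27\right) \left(-4\right) = 40 \left(-4\right) = -160$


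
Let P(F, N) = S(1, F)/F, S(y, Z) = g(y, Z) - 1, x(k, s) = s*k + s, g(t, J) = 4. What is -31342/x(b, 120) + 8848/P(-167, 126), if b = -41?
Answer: -1182077129/2400 ≈ -4.9253e+5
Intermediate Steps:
x(k, s) = s + k*s (x(k, s) = k*s + s = s + k*s)
S(y, Z) = 3 (S(y, Z) = 4 - 1 = 3)
P(F, N) = 3/F
-31342/x(b, 120) + 8848/P(-167, 126) = -31342*1/(120*(1 - 41)) + 8848/((3/(-167))) = -31342/(120*(-40)) + 8848/((3*(-1/167))) = -31342/(-4800) + 8848/(-3/167) = -31342*(-1/4800) + 8848*(-167/3) = 15671/2400 - 1477616/3 = -1182077129/2400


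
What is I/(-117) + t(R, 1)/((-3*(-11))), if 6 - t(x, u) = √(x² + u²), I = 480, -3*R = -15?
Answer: -1682/429 - √26/33 ≈ -4.0753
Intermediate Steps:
R = 5 (R = -⅓*(-15) = 5)
t(x, u) = 6 - √(u² + x²) (t(x, u) = 6 - √(x² + u²) = 6 - √(u² + x²))
I/(-117) + t(R, 1)/((-3*(-11))) = 480/(-117) + (6 - √(1² + 5²))/((-3*(-11))) = 480*(-1/117) + (6 - √(1 + 25))/33 = -160/39 + (6 - √26)*(1/33) = -160/39 + (2/11 - √26/33) = -1682/429 - √26/33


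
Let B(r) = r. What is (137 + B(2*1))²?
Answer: 19321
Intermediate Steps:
(137 + B(2*1))² = (137 + 2*1)² = (137 + 2)² = 139² = 19321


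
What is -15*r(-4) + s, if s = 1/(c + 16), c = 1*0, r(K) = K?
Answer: 961/16 ≈ 60.063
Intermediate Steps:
c = 0
s = 1/16 (s = 1/(0 + 16) = 1/16 ≈ 0.062500)
-15*r(-4) + s = -15*(-4) + 1/16 = 60 + 1/16 = 961/16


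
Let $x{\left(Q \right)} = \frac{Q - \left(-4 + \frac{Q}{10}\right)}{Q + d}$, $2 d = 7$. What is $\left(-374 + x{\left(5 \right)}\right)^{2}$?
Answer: $139129$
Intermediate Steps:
$d = \frac{7}{2}$ ($d = \frac{1}{2} \cdot 7 = \frac{7}{2} \approx 3.5$)
$x{\left(Q \right)} = \frac{4 + \frac{9 Q}{10}}{\frac{7}{2} + Q}$ ($x{\left(Q \right)} = \frac{Q - \left(-4 + \frac{Q}{10}\right)}{Q + \frac{7}{2}} = \frac{Q - \left(-4 + Q \frac{1}{10}\right)}{\frac{7}{2} + Q} = \frac{Q - \left(-4 + \frac{Q}{10}\right)}{\frac{7}{2} + Q} = \frac{4 + \frac{9 Q}{10}}{\frac{7}{2} + Q}$)
$\left(-374 + x{\left(5 \right)}\right)^{2} = \left(-374 + \frac{40 + 9 \cdot 5}{5 \left(7 + 2 \cdot 5\right)}\right)^{2} = \left(-374 + \frac{40 + 45}{5 \left(7 + 10\right)}\right)^{2} = \left(-374 + \frac{1}{5} \cdot \frac{1}{17} \cdot 85\right)^{2} = \left(-374 + 1\right)^{2} = \left(-373\right)^{2} = 139129$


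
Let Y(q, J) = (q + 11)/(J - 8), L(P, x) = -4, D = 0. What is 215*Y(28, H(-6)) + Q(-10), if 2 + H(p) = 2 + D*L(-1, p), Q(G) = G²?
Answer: -7585/8 ≈ -948.13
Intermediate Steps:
H(p) = 0 (H(p) = -2 + (2 + 0*(-4)) = -2 + (2 + 0) = -2 + 2 = 0)
Y(q, J) = (11 + q)/(-8 + J)
215*Y(28, H(-6)) + Q(-10) = 215*((11 + 28)/(-8 + 0)) + (-10)² = 215*(39/(-8)) + 100 = 215*(-⅛*39) + 100 = 215*(-39/8) + 100 = -8385/8 + 100 = -7585/8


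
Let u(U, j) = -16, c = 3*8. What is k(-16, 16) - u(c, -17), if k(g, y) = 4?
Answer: 20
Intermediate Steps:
c = 24
k(-16, 16) - u(c, -17) = 4 - 1*(-16) = 4 + 16 = 20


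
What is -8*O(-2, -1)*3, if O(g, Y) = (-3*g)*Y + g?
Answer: 192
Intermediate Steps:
O(g, Y) = g - 3*Y*g (O(g, Y) = -3*Y*g + g = g - 3*Y*g)
-8*O(-2, -1)*3 = -(-16)*(1 - 3*(-1))*3 = -(-16)*(1 + 3)*3 = -(-16)*4*3 = -8*(-8)*3 = 64*3 = 192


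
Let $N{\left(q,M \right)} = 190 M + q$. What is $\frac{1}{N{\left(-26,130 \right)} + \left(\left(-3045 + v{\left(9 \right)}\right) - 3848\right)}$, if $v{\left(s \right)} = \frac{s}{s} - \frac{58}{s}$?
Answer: $\frac{9}{159980} \approx 5.6257 \cdot 10^{-5}$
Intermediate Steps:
$v{\left(s \right)} = 1 - \frac{58}{s}$
$N{\left(q,M \right)} = q + 190 M$
$\frac{1}{N{\left(-26,130 \right)} + \left(\left(-3045 + v{\left(9 \right)}\right) - 3848\right)} = \frac{1}{\left(-26 + 190 \cdot 130\right) - \left(6893 - \frac{-58 + 9}{9}\right)} = \frac{1}{\left(-26 + 24700\right) + \left(\left(-3045 + \frac{1}{9} \left(-49\right)\right) - 3848\right)} = \frac{1}{24674 - \frac{62086}{9}} = \frac{1}{\frac{159980}{9}} = \frac{9}{159980}$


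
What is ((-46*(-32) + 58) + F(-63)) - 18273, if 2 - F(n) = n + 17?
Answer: -16695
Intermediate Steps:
F(n) = -15 - n (F(n) = 2 - (n + 17) = 2 - (17 + n) = 2 + (-17 - n) = -15 - n)
((-46*(-32) + 58) + F(-63)) - 18273 = ((-46*(-32) + 58) + (-15 - 1*(-63))) - 18273 = ((1472 + 58) + (-15 + 63)) - 18273 = (1530 + 48) - 18273 = 1578 - 18273 = -16695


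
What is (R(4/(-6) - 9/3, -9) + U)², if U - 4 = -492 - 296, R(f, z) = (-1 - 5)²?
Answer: 559504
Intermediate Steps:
R(f, z) = 36 (R(f, z) = (-6)² = 36)
U = -784 (U = 4 + (-492 - 296) = 4 - 788 = -784)
(R(4/(-6) - 9/3, -9) + U)² = (36 - 784)² = (-748)² = 559504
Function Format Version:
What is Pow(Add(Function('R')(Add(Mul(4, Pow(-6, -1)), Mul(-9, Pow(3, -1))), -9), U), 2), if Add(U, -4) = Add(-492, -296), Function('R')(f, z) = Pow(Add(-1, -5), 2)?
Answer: 559504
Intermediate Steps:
Function('R')(f, z) = 36 (Function('R')(f, z) = Pow(-6, 2) = 36)
U = -784 (U = Add(4, Add(-492, -296)) = Add(4, -788) = -784)
Pow(Add(Function('R')(Add(Mul(4, Pow(-6, -1)), Mul(-9, Pow(3, -1))), -9), U), 2) = Pow(Add(36, -784), 2) = Pow(-748, 2) = 559504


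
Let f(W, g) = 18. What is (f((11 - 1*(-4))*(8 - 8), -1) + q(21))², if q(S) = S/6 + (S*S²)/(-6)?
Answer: 2316484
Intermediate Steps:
q(S) = -S³/6 + S/6 (q(S) = S*(⅙) + S³*(-⅙) = S/6 - S³/6 = -S³/6 + S/6)
(f((11 - 1*(-4))*(8 - 8), -1) + q(21))² = (18 + (⅙)*21*(1 - 1*21²))² = (18 + (⅙)*21*(1 - 1*441))² = (18 + (⅙)*21*(1 - 441))² = (18 + (⅙)*21*(-440))² = (18 - 1540)² = (-1522)² = 2316484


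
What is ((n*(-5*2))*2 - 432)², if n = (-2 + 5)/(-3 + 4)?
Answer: 242064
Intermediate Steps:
n = 3 (n = 3/1 = 3*1 = 3)
((n*(-5*2))*2 - 432)² = ((3*(-5*2))*2 - 432)² = ((3*(-10))*2 - 432)² = (-30*2 - 432)² = (-60 - 432)² = (-492)² = 242064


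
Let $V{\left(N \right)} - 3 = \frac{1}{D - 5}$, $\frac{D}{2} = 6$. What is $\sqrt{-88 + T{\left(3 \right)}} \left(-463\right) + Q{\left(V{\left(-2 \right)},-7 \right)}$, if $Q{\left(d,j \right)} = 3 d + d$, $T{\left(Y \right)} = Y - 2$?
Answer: $\frac{88}{7} - 463 i \sqrt{87} \approx 12.571 - 4318.6 i$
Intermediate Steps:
$D = 12$ ($D = 2 \cdot 6 = 12$)
$V{\left(N \right)} = \frac{22}{7}$ ($V{\left(N \right)} = 3 + \frac{1}{12 - 5} = 3 + \frac{1}{7} = \frac{22}{7}$)
$T{\left(Y \right)} = -2 + Y$
$Q{\left(d,j \right)} = 4 d$
$\sqrt{-88 + T{\left(3 \right)}} \left(-463\right) + Q{\left(V{\left(-2 \right)},-7 \right)} = \sqrt{-88 + \left(-2 + 3\right)} \left(-463\right) + 4 \cdot \frac{22}{7} = \sqrt{-88 + 1} \left(-463\right) + \frac{88}{7} = \sqrt{-87} \left(-463\right) + \frac{88}{7} = i \sqrt{87} \left(-463\right) + \frac{88}{7} = - 463 i \sqrt{87} + \frac{88}{7} = \frac{88}{7} - 463 i \sqrt{87}$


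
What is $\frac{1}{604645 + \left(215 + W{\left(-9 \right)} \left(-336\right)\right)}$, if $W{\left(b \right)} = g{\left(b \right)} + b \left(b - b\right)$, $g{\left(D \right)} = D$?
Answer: $\frac{1}{607884} \approx 1.6451 \cdot 10^{-6}$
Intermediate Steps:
$W{\left(b \right)} = b$ ($W{\left(b \right)} = b + b \left(b - b\right) = b + b 0 = b + 0 = b$)
$\frac{1}{604645 + \left(215 + W{\left(-9 \right)} \left(-336\right)\right)} = \frac{1}{604645 + \left(215 - -3024\right)} = \frac{1}{604645 + \left(215 + 3024\right)} = \frac{1}{604645 + 3239} = \frac{1}{607884}$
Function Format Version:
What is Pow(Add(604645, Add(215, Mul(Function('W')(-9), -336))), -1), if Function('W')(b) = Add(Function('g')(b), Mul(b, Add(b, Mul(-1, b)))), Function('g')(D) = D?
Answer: Rational(1, 607884) ≈ 1.6451e-6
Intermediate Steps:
Function('W')(b) = b (Function('W')(b) = Add(b, Mul(b, Add(b, Mul(-1, b)))) = Add(b, Mul(b, 0)) = Add(b, 0) = b)
Pow(Add(604645, Add(215, Mul(Function('W')(-9), -336))), -1) = Pow(Add(604645, Add(215, Mul(-9, -336))), -1) = Pow(Add(604645, Add(215, 3024)), -1) = Pow(Add(604645, 3239), -1) = Pow(607884, -1) = Rational(1, 607884)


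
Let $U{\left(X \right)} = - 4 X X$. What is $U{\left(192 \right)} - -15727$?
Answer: $-131729$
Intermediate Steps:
$U{\left(X \right)} = - 4 X^{2}$
$U{\left(192 \right)} - -15727 = - 4 \cdot 192^{2} - -15727 = \left(-4\right) 36864 + 15727 = -147456 + 15727 = -131729$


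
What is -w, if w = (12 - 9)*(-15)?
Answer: 45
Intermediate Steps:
w = -45 (w = 3*(-15) = -45)
-w = -1*(-45) = 45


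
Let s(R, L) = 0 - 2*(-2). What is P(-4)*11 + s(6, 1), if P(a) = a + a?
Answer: -84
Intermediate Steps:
s(R, L) = 4 (s(R, L) = 0 + 4 = 4)
P(a) = 2*a
P(-4)*11 + s(6, 1) = (2*(-4))*11 + 4 = -8*11 + 4 = -88 + 4 = -84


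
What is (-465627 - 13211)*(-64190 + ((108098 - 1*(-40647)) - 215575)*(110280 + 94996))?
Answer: 6569015367528260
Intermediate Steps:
(-465627 - 13211)*(-64190 + ((108098 - 1*(-40647)) - 215575)*(110280 + 94996)) = -478838*(-64190 + ((108098 + 40647) - 215575)*205276) = -478838*(-64190 + (148745 - 215575)*205276) = -478838*(-64190 - 66830*205276) = -478838*(-64190 - 13718595080) = -478838*(-13718659270) = 6569015367528260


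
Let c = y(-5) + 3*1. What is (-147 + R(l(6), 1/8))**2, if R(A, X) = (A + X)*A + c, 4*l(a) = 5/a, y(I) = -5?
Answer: 114982729/5184 ≈ 22180.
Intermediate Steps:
c = -2 (c = -5 + 3*1 = -5 + 3 = -2)
l(a) = 5/(4*a) (l(a) = (5/a)/4 = 5/(4*a))
R(A, X) = -2 + A*(A + X) (R(A, X) = (A + X)*A - 2 = A*(A + X) - 2 = -2 + A*(A + X))
(-147 + R(l(6), 1/8))**2 = (-147 + (-2 + ((5/4)/6)**2 + ((5/4)/6)/8))**2 = (-147 + (-2 + ((5/4)*(1/6))**2 + ((5/4)*(1/6))*(1/8)))**2 = (-147 + (-2 + (5/24)**2 + (5/24)*(1/8)))**2 = (-147 + (-2 + 25/576 + 5/192))**2 = (-147 - 139/72)**2 = (-10723/72)**2 = 114982729/5184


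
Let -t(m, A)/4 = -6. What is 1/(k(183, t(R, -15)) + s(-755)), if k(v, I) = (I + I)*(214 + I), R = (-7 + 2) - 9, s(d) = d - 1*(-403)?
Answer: 1/11072 ≈ 9.0318e-5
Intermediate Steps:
s(d) = 403 + d (s(d) = d + 403 = 403 + d)
R = -14 (R = -5 - 9 = -14)
t(m, A) = 24 (t(m, A) = -4*(-6) = 24)
k(v, I) = 2*I*(214 + I) (k(v, I) = (2*I)*(214 + I) = 2*I*(214 + I))
1/(k(183, t(R, -15)) + s(-755)) = 1/(2*24*(214 + 24) + (403 - 755)) = 1/(2*24*238 - 352) = 1/(11424 - 352) = 1/11072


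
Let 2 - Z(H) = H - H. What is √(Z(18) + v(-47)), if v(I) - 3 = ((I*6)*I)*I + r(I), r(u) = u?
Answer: 6*I*√17305 ≈ 789.29*I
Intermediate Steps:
v(I) = 3 + I + 6*I³ (v(I) = 3 + (((I*6)*I)*I + I) = 3 + (((6*I)*I)*I + I) = 3 + ((6*I²)*I + I) = 3 + (6*I³ + I) = 3 + (I + 6*I³) = 3 + I + 6*I³)
Z(H) = 2 (Z(H) = 2 - (H - H) = 2 - 1*0 = 2 + 0 = 2)
√(Z(18) + v(-47)) = √(2 + (3 - 47 + 6*(-47)³)) = √(2 + (3 - 47 + 6*(-103823))) = √(2 + (3 - 47 - 622938)) = √(2 - 622982) = √(-622980) = 6*I*√17305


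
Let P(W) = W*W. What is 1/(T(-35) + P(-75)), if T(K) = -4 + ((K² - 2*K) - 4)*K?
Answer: -1/39564 ≈ -2.5276e-5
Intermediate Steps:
T(K) = -4 + K*(-4 + K² - 2*K) (T(K) = -4 + (-4 + K² - 2*K)*K = -4 + K*(-4 + K² - 2*K))
P(W) = W²
1/(T(-35) + P(-75)) = 1/((-4 + (-35)³ - 4*(-35) - 2*(-35)²) + (-75)²) = 1/((-4 - 42875 + 140 - 2*1225) + 5625) = 1/((-4 - 42875 + 140 - 2450) + 5625) = 1/(-45189 + 5625) = 1/(-39564) = -1/39564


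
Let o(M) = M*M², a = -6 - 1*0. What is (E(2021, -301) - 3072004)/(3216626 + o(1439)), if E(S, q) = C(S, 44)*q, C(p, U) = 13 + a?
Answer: -3074111/2982984145 ≈ -0.0010305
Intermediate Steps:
a = -6 (a = -6 + 0 = -6)
C(p, U) = 7 (C(p, U) = 13 - 6 = 7)
o(M) = M³
E(S, q) = 7*q
(E(2021, -301) - 3072004)/(3216626 + o(1439)) = (7*(-301) - 3072004)/(3216626 + 1439³) = (-2107 - 3072004)/(3216626 + 2979767519) = -3074111/2982984145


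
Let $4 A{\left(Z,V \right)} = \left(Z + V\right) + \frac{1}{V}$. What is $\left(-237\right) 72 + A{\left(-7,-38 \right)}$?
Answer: $- \frac{2595439}{152} \approx -17075.0$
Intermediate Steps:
$A{\left(Z,V \right)} = \frac{V}{4} + \frac{Z}{4} + \frac{1}{4 V}$ ($A{\left(Z,V \right)} = \frac{\left(Z + V\right) + \frac{1}{V}}{4} = \frac{\left(V + Z\right) + \frac{1}{V}}{4} = \frac{V + Z + \frac{1}{V}}{4} = \frac{V}{4} + \frac{Z}{4} + \frac{1}{4 V}$)
$\left(-237\right) 72 + A{\left(-7,-38 \right)} = \left(-237\right) 72 + \frac{1 - 38 \left(-38 - 7\right)}{4 \left(-38\right)} = -17064 + \frac{1}{4} \left(- \frac{1}{38}\right) \left(1 - -1710\right) = -17064 + \frac{1}{4} \left(- \frac{1}{38}\right) \left(1 + 1710\right) = -17064 + \frac{1}{4} \left(- \frac{1}{38}\right) 1711 = -17064 - \frac{1711}{152} = - \frac{2595439}{152}$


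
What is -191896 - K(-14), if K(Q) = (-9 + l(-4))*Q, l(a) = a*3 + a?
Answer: -192246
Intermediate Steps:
l(a) = 4*a (l(a) = 3*a + a = 4*a)
K(Q) = -25*Q (K(Q) = (-9 + 4*(-4))*Q = (-9 - 16)*Q = -25*Q)
-191896 - K(-14) = -191896 - (-25)*(-14) = -191896 - 1*350 = -191896 - 350 = -192246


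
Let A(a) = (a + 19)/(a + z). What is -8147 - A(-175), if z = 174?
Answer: -8303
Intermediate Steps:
A(a) = (19 + a)/(174 + a) (A(a) = (a + 19)/(a + 174) = (19 + a)/(174 + a))
-8147 - A(-175) = -8147 - (19 - 175)/(174 - 175) = -8147 - (-156)/(-1) = -8147 - (-1)*(-156) = -8147 - 1*156 = -8147 - 156 = -8303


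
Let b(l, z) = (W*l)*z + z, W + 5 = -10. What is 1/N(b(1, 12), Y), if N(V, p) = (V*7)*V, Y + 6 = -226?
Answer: 1/197568 ≈ 5.0615e-6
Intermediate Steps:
W = -15 (W = -5 - 10 = -15)
b(l, z) = z - 15*l*z (b(l, z) = (-15*l)*z + z = -15*l*z + z = z - 15*l*z)
Y = -232 (Y = -6 - 226 = -232)
N(V, p) = 7*V**2 (N(V, p) = (7*V)*V = 7*V**2)
1/N(b(1, 12), Y) = 1/(7*(12*(1 - 15*1))**2) = 1/(7*(12*(1 - 15))**2) = 1/(7*(12*(-14))**2) = 1/(7*(-168)**2) = 1/(7*28224) = 1/197568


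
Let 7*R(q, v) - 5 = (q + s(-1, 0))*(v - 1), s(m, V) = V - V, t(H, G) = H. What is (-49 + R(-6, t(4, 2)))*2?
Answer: -712/7 ≈ -101.71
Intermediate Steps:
s(m, V) = 0
R(q, v) = 5/7 + q*(-1 + v)/7 (R(q, v) = 5/7 + ((q + 0)*(v - 1))/7 = 5/7 + (q*(-1 + v))/7 = 5/7 + q*(-1 + v)/7)
(-49 + R(-6, t(4, 2)))*2 = (-49 + (5/7 - ⅐*(-6) + (⅐)*(-6)*4))*2 = (-49 + (5/7 + 6/7 - 24/7))*2 = (-49 - 13/7)*2 = -356/7*2 = -712/7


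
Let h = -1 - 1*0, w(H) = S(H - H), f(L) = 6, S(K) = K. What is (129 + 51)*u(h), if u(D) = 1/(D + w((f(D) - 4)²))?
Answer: -180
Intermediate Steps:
w(H) = 0 (w(H) = H - H = 0)
h = -1 (h = -1 + 0 = -1)
u(D) = 1/D (u(D) = 1/(D + 0) = 1/D)
(129 + 51)*u(h) = (129 + 51)/(-1) = 180*(-1) = -180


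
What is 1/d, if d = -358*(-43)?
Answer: 1/15394 ≈ 6.4960e-5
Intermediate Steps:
d = 15394
1/d = 1/15394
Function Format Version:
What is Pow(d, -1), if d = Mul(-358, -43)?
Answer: Rational(1, 15394) ≈ 6.4960e-5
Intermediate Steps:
d = 15394
Pow(d, -1) = Pow(15394, -1) = Rational(1, 15394)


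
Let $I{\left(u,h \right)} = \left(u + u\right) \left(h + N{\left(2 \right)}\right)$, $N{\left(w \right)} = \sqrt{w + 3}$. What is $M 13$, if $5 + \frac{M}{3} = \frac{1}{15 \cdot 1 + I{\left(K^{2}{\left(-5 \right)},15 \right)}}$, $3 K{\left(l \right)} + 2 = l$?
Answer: $- \frac{98479524}{505601} - \frac{34398 \sqrt{5}}{2528005} \approx -194.81$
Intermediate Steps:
$N{\left(w \right)} = \sqrt{3 + w}$
$K{\left(l \right)} = - \frac{2}{3} + \frac{l}{3}$
$I{\left(u,h \right)} = 2 u \left(h + \sqrt{5}\right)$ ($I{\left(u,h \right)} = \left(u + u\right) \left(h + \sqrt{3 + 2}\right) = 2 u \left(h + \sqrt{5}\right)$)
$M = -15 + \frac{3}{\frac{535}{3} + \frac{98 \sqrt{5}}{9}}$ ($M = -15 + \frac{3}{15 \cdot 1 + 2 \left(- \frac{2}{3} + \frac{1}{3} \left(-5\right)\right)^{2} \left(15 + \sqrt{5}\right)} = -15 + \frac{3}{15 + 2 \left(- \frac{2}{3} - \frac{5}{3}\right)^{2} \left(15 + \sqrt{5}\right)} = -15 + \frac{3}{15 + 2 \left(- \frac{7}{3}\right)^{2} \left(15 + \sqrt{5}\right)} = -15 + \frac{3}{15 + 2 \cdot \frac{49}{9} \left(15 + \sqrt{5}\right)} = -15 + \frac{3}{15 + \left(\frac{490}{3} + \frac{98 \sqrt{5}}{9}\right)} = -15 + \frac{3}{\frac{535}{3} + \frac{98 \sqrt{5}}{9}} \approx -14.985$)
$M 13 = \left(- \frac{7575348}{505601} - \frac{2646 \sqrt{5}}{2528005}\right) 13 = - \frac{98479524}{505601} - \frac{34398 \sqrt{5}}{2528005}$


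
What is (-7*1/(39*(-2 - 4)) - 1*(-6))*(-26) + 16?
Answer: -1267/9 ≈ -140.78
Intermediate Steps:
(-7*1/(39*(-2 - 4)) - 1*(-6))*(-26) + 16 = (-7/(39*(-6)) + 6)*(-26) + 16 = (-7/(-234) + 6)*(-26) + 16 = (-7*(-1/234) + 6)*(-26) + 16 = (7/234 + 6)*(-26) + 16 = (1411/234)*(-26) + 16 = -1411/9 + 16 = -1267/9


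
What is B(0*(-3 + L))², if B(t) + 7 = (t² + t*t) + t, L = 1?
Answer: 49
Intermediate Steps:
B(t) = -7 + t + 2*t² (B(t) = -7 + ((t² + t*t) + t) = -7 + ((t² + t²) + t) = -7 + (2*t² + t) = -7 + (t + 2*t²) = -7 + t + 2*t²)
B(0*(-3 + L))² = (-7 + 0*(-3 + 1) + 2*(0*(-3 + 1))²)² = (-7 + 0*(-2) + 2*(0*(-2))²)² = (-7 + 0 + 2*0²)² = (-7 + 0 + 2*0)² = (-7 + 0 + 0)² = (-7)² = 49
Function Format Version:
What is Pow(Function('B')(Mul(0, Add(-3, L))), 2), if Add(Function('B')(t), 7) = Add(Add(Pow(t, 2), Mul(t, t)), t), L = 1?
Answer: 49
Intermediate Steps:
Function('B')(t) = Add(-7, t, Mul(2, Pow(t, 2))) (Function('B')(t) = Add(-7, Add(Add(Pow(t, 2), Mul(t, t)), t)) = Add(-7, Add(Add(Pow(t, 2), Pow(t, 2)), t)) = Add(-7, Add(Mul(2, Pow(t, 2)), t)) = Add(-7, Add(t, Mul(2, Pow(t, 2)))) = Add(-7, t, Mul(2, Pow(t, 2))))
Pow(Function('B')(Mul(0, Add(-3, L))), 2) = Pow(Add(-7, Mul(0, Add(-3, 1)), Mul(2, Pow(Mul(0, Add(-3, 1)), 2))), 2) = Pow(Add(-7, Mul(0, -2), Mul(2, Pow(Mul(0, -2), 2))), 2) = Pow(Add(-7, 0, Mul(2, Pow(0, 2))), 2) = Pow(Add(-7, 0, Mul(2, 0)), 2) = Pow(Add(-7, 0, 0), 2) = Pow(-7, 2) = 49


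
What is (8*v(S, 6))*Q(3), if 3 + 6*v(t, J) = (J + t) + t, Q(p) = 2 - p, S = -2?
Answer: 4/3 ≈ 1.3333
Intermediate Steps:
v(t, J) = -1/2 + t/3 + J/6 (v(t, J) = -1/2 + ((J + t) + t)/6 = -1/2 + (J + 2*t)/6 = -1/2 + (t/3 + J/6) = -1/2 + t/3 + J/6)
(8*v(S, 6))*Q(3) = (8*(-1/2 + (1/3)*(-2) + (1/6)*6))*(2 - 1*3) = (8*(-1/2 - 2/3 + 1))*(2 - 3) = (8*(-1/6))*(-1) = -4/3*(-1) = 4/3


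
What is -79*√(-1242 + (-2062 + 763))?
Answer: -869*I*√21 ≈ -3982.3*I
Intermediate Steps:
-79*√(-1242 + (-2062 + 763)) = -79*√(-1242 - 1299) = -869*I*√21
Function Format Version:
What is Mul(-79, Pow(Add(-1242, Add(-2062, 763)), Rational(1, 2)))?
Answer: Mul(-869, I, Pow(21, Rational(1, 2))) ≈ Mul(-3982.3, I)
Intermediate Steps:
Mul(-79, Pow(Add(-1242, Add(-2062, 763)), Rational(1, 2))) = Mul(-79, Pow(Add(-1242, -1299), Rational(1, 2))) = Mul(-79, Pow(-2541, Rational(1, 2))) = Mul(-79, Mul(11, I, Pow(21, Rational(1, 2)))) = Mul(-869, I, Pow(21, Rational(1, 2)))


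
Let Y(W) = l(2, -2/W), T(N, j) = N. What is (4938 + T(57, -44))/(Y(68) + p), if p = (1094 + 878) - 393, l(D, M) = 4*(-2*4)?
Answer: 4995/1547 ≈ 3.2288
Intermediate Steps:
l(D, M) = -32 (l(D, M) = 4*(-8) = -32)
Y(W) = -32
p = 1579 (p = 1972 - 393 = 1579)
(4938 + T(57, -44))/(Y(68) + p) = (4938 + 57)/(-32 + 1579) = 4995/1547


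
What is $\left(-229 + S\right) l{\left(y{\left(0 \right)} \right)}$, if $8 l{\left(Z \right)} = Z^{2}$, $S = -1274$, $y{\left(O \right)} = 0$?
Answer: $0$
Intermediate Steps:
$l{\left(Z \right)} = \frac{Z^{2}}{8}$
$\left(-229 + S\right) l{\left(y{\left(0 \right)} \right)} = \left(-229 - 1274\right) \frac{0^{2}}{8} = - 1503 \cdot \frac{1}{8} \cdot 0 = \left(-1503\right) 0 = 0$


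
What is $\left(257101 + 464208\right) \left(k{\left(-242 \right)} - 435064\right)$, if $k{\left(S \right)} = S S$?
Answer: $-271572838500$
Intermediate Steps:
$k{\left(S \right)} = S^{2}$
$\left(257101 + 464208\right) \left(k{\left(-242 \right)} - 435064\right) = \left(257101 + 464208\right) \left(\left(-242\right)^{2} - 435064\right) = 721309 \left(58564 - 435064\right) = 721309 \left(-376500\right) = -271572838500$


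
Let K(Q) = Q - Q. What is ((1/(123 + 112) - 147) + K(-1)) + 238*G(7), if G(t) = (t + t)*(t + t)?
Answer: 10927736/235 ≈ 46501.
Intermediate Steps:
K(Q) = 0
G(t) = 4*t**2 (G(t) = (2*t)*(2*t) = 4*t**2)
((1/(123 + 112) - 147) + K(-1)) + 238*G(7) = ((1/(123 + 112) - 147) + 0) + 238*(4*7**2) = ((1/235 - 147) + 0) + 238*(4*49) = ((1/235 - 147) + 0) + 238*196 = (-34544/235 + 0) + 46648 = -34544/235 + 46648 = 10927736/235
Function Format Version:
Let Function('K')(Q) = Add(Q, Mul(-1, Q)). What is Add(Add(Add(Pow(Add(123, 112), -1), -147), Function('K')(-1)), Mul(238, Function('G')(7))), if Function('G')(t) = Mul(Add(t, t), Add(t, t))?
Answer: Rational(10927736, 235) ≈ 46501.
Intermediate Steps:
Function('K')(Q) = 0
Function('G')(t) = Mul(4, Pow(t, 2)) (Function('G')(t) = Mul(Mul(2, t), Mul(2, t)) = Mul(4, Pow(t, 2)))
Add(Add(Add(Pow(Add(123, 112), -1), -147), Function('K')(-1)), Mul(238, Function('G')(7))) = Add(Add(Add(Pow(Add(123, 112), -1), -147), 0), Mul(238, Mul(4, Pow(7, 2)))) = Add(Add(Add(Pow(235, -1), -147), 0), Mul(238, Mul(4, 49))) = Add(Add(Add(Rational(1, 235), -147), 0), Mul(238, 196)) = Add(Add(Rational(-34544, 235), 0), 46648) = Add(Rational(-34544, 235), 46648) = Rational(10927736, 235)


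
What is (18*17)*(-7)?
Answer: -2142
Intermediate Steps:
(18*17)*(-7) = 306*(-7) = -2142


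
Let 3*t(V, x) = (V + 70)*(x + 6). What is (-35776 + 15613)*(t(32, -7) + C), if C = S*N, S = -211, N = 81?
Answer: 345291375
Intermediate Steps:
C = -17091 (C = -211*81 = -17091)
t(V, x) = (6 + x)*(70 + V)/3 (t(V, x) = ((V + 70)*(x + 6))/3 = ((70 + V)*(6 + x))/3 = ((6 + x)*(70 + V))/3 = (6 + x)*(70 + V)/3)
(-35776 + 15613)*(t(32, -7) + C) = (-35776 + 15613)*((140 + 2*32 + (70/3)*(-7) + (⅓)*32*(-7)) - 17091) = -20163*((140 + 64 - 490/3 - 224/3) - 17091) = -20163*(-34 - 17091) = -20163*(-17125) = 345291375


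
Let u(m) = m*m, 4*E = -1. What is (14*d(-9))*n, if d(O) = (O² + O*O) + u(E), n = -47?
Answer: -853097/8 ≈ -1.0664e+5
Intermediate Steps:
E = -¼ (E = (¼)*(-1) = -¼ ≈ -0.25000)
u(m) = m²
d(O) = 1/16 + 2*O² (d(O) = (O² + O*O) + (-¼)² = (O² + O²) + 1/16 = 2*O² + 1/16 = 1/16 + 2*O²)
(14*d(-9))*n = (14*(1/16 + 2*(-9)²))*(-47) = (14*(1/16 + 2*81))*(-47) = (14*(1/16 + 162))*(-47) = (14*(2593/16))*(-47) = (18151/8)*(-47) = -853097/8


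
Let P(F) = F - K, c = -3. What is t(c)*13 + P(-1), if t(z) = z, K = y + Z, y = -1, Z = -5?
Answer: -34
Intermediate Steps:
K = -6 (K = -1 - 5 = -6)
P(F) = 6 + F (P(F) = F - 1*(-6) = F + 6 = 6 + F)
t(c)*13 + P(-1) = -3*13 + (6 - 1) = -39 + 5 = -34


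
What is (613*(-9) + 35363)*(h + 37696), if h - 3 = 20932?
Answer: 1749900826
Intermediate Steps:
h = 20935 (h = 3 + 20932 = 20935)
(613*(-9) + 35363)*(h + 37696) = (613*(-9) + 35363)*(20935 + 37696) = (-5517 + 35363)*58631 = 29846*58631 = 1749900826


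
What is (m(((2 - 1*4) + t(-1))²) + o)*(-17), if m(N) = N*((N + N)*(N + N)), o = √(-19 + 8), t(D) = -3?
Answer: -1062500 - 17*I*√11 ≈ -1.0625e+6 - 56.383*I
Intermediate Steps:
o = I*√11 (o = √(-11) = I*√11 ≈ 3.3166*I)
m(N) = 4*N³ (m(N) = N*((2*N)*(2*N)) = N*(4*N²) = 4*N³)
(m(((2 - 1*4) + t(-1))²) + o)*(-17) = (4*(((2 - 1*4) - 3)²)³ + I*√11)*(-17) = (4*(((2 - 4) - 3)²)³ + I*√11)*(-17) = (4*((-2 - 3)²)³ + I*√11)*(-17) = (4*((-5)²)³ + I*√11)*(-17) = (4*25³ + I*√11)*(-17) = (4*15625 + I*√11)*(-17) = (62500 + I*√11)*(-17) = -1062500 - 17*I*√11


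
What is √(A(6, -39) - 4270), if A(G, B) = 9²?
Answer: I*√4189 ≈ 64.723*I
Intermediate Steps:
A(G, B) = 81
√(A(6, -39) - 4270) = √(81 - 4270) = √(-4189) = I*√4189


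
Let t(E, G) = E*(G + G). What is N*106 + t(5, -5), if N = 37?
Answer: 3872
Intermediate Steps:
t(E, G) = 2*E*G (t(E, G) = E*(2*G) = 2*E*G)
N*106 + t(5, -5) = 37*106 + 2*5*(-5) = 3922 - 50 = 3872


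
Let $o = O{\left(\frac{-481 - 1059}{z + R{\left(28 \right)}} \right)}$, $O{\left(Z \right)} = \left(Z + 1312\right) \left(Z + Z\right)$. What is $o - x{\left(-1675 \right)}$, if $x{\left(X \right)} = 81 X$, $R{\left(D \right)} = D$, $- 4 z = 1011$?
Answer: $\frac{124259854035}{808201} \approx 1.5375 \cdot 10^{5}$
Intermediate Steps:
$z = - \frac{1011}{4}$ ($z = \left(- \frac{1}{4}\right) 1011 = - \frac{1011}{4} \approx -252.75$)
$O{\left(Z \right)} = 2 Z \left(1312 + Z\right)$ ($O{\left(Z \right)} = \left(1312 + Z\right) 2 Z = 2 Z \left(1312 + Z\right)$)
$o = \frac{14607183360}{808201}$ ($o = 2 \frac{-481 - 1059}{- \frac{1011}{4} + 28} \left(1312 + \frac{-481 - 1059}{- \frac{1011}{4} + 28}\right) = 2 \left(- \frac{1540}{- \frac{899}{4}}\right) \left(1312 - \frac{1540}{- \frac{899}{4}}\right) = 2 \left(\left(-1540\right) \left(- \frac{4}{899}\right)\right) \left(1312 - - \frac{6160}{899}\right) = 2 \cdot \frac{6160}{899} \left(1312 + \frac{6160}{899}\right) = 2 \cdot \frac{6160}{899} \cdot \frac{1185648}{899} = \frac{14607183360}{808201} \approx 18074.0$)
$o - x{\left(-1675 \right)} = \frac{14607183360}{808201} - 81 \left(-1675\right) = \frac{14607183360}{808201} - -135675 = \frac{14607183360}{808201} + 135675 = \frac{124259854035}{808201}$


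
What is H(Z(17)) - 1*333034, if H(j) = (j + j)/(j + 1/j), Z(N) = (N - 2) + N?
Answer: -341357802/1025 ≈ -3.3303e+5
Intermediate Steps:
Z(N) = -2 + 2*N (Z(N) = (-2 + N) + N = -2 + 2*N)
H(j) = 2*j/(j + 1/j) (H(j) = (2*j)/(j + 1/j) = 2*j/(j + 1/j))
H(Z(17)) - 1*333034 = 2*(-2 + 2*17)**2/(1 + (-2 + 2*17)**2) - 1*333034 = 2*(-2 + 34)**2/(1 + (-2 + 34)**2) - 333034 = 2*32**2/(1 + 32**2) - 333034 = 2*1024/(1 + 1024) - 333034 = 2*1024/1025 - 333034 = 2*1024*(1/1025) - 333034 = 2048/1025 - 333034 = -341357802/1025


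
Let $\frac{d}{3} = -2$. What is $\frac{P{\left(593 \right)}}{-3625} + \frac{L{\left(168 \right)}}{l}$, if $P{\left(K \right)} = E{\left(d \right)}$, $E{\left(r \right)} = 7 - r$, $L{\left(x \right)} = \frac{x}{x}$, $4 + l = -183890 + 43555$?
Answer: $- \frac{1828032}{508728875} \approx -0.0035933$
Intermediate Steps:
$d = -6$ ($d = 3 \left(-2\right) = -6$)
$l = -140339$ ($l = -4 + \left(-183890 + 43555\right) = -4 - 140335 = -140339$)
$L{\left(x \right)} = 1$
$P{\left(K \right)} = 13$ ($P{\left(K \right)} = 7 - -6 = 7 + 6 = 13$)
$\frac{P{\left(593 \right)}}{-3625} + \frac{L{\left(168 \right)}}{l} = \frac{13}{-3625} + 1 \frac{1}{-140339} = 13 \left(- \frac{1}{3625}\right) + 1 \left(- \frac{1}{140339}\right) = - \frac{13}{3625} - \frac{1}{140339} = - \frac{1828032}{508728875}$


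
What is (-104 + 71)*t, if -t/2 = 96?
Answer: 6336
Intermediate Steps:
t = -192 (t = -2*96 = -192)
(-104 + 71)*t = (-104 + 71)*(-192) = -33*(-192) = 6336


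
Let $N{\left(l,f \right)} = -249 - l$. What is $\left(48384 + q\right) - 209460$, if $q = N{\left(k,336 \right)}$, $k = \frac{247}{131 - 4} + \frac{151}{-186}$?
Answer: $- \frac{3810845915}{23622} \approx -1.6133 \cdot 10^{5}$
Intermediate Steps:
$k = \frac{26765}{23622}$ ($k = \frac{247}{131 - 4} + 151 \left(- \frac{1}{186}\right) = \frac{247}{127} - \frac{151}{186} = \frac{26765}{23622} \approx 1.1331$)
$q = - \frac{5908643}{23622}$ ($q = -249 - \frac{26765}{23622} = - \frac{5908643}{23622} \approx -250.13$)
$\left(48384 + q\right) - 209460 = \left(48384 - \frac{5908643}{23622}\right) - 209460 = \frac{1137018205}{23622} - 209460 = - \frac{3810845915}{23622}$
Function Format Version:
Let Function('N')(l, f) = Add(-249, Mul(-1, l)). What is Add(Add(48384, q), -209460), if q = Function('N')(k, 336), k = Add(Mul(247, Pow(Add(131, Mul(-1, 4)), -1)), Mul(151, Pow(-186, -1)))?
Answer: Rational(-3810845915, 23622) ≈ -1.6133e+5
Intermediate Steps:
k = Rational(26765, 23622) (k = Add(Mul(247, Pow(Add(131, -4), -1)), Mul(151, Rational(-1, 186))) = Add(Mul(247, Pow(127, -1)), Rational(-151, 186)) = Add(Mul(247, Rational(1, 127)), Rational(-151, 186)) = Add(Rational(247, 127), Rational(-151, 186)) = Rational(26765, 23622) ≈ 1.1331)
q = Rational(-5908643, 23622) (q = Add(-249, Mul(-1, Rational(26765, 23622))) = Add(-249, Rational(-26765, 23622)) = Rational(-5908643, 23622) ≈ -250.13)
Add(Add(48384, q), -209460) = Add(Add(48384, Rational(-5908643, 23622)), -209460) = Add(Rational(1137018205, 23622), -209460) = Rational(-3810845915, 23622)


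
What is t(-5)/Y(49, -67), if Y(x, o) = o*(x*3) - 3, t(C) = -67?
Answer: 67/9852 ≈ 0.0068007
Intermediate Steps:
Y(x, o) = -3 + 3*o*x (Y(x, o) = o*(3*x) - 3 = 3*o*x - 3 = -3 + 3*o*x)
t(-5)/Y(49, -67) = -67/(-3 + 3*(-67)*49) = -67/(-3 - 9849) = -67/(-9852) = -67*(-1/9852) = 67/9852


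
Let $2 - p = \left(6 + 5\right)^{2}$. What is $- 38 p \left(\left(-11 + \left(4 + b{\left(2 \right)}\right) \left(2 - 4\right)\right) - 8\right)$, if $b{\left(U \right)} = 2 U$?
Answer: $-158270$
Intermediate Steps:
$p = -119$ ($p = 2 - \left(6 + 5\right)^{2} = 2 - 11^{2} = 2 - 121 = -119$)
$- 38 p \left(\left(-11 + \left(4 + b{\left(2 \right)}\right) \left(2 - 4\right)\right) - 8\right) = \left(-38\right) \left(-119\right) \left(\left(-11 + \left(4 + 2 \cdot 2\right) \left(2 - 4\right)\right) - 8\right) = 4522 \left(\left(-11 + \left(4 + 4\right) \left(-2\right)\right) - 8\right) = 4522 \left(\left(-11 + 8 \left(-2\right)\right) - 8\right) = 4522 \left(\left(-11 - 16\right) - 8\right) = 4522 \left(-27 - 8\right) = 4522 \left(-35\right) = -158270$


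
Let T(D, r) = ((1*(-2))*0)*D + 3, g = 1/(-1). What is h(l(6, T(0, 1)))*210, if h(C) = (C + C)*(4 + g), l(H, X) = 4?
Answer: 5040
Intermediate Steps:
g = -1
T(D, r) = 3 (T(D, r) = (-2*0)*D + 3 = 0*D + 3 = 0 + 3 = 3)
h(C) = 6*C (h(C) = (C + C)*(4 - 1) = (2*C)*3 = 6*C)
h(l(6, T(0, 1)))*210 = (6*4)*210 = 24*210 = 5040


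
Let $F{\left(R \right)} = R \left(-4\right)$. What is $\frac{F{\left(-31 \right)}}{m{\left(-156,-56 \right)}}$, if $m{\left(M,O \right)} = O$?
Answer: $- \frac{31}{14} \approx -2.2143$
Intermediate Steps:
$F{\left(R \right)} = - 4 R$
$\frac{F{\left(-31 \right)}}{m{\left(-156,-56 \right)}} = \frac{\left(-4\right) \left(-31\right)}{-56} = 124 \left(- \frac{1}{56}\right) = - \frac{31}{14}$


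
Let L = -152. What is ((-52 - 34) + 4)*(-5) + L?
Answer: 258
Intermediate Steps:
((-52 - 34) + 4)*(-5) + L = ((-52 - 34) + 4)*(-5) - 152 = (-86 + 4)*(-5) - 152 = -82*(-5) - 152 = 410 - 152 = 258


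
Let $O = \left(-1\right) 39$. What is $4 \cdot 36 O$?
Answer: $-5616$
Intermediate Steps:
$O = -39$
$4 \cdot 36 O = 4 \cdot 36 \left(-39\right) = 144 \left(-39\right) = -5616$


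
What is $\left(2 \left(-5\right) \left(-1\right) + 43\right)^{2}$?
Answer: $2809$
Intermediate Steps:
$\left(2 \left(-5\right) \left(-1\right) + 43\right)^{2} = \left(\left(-10\right) \left(-1\right) + 43\right)^{2} = \left(10 + 43\right)^{2} = 53^{2} = 2809$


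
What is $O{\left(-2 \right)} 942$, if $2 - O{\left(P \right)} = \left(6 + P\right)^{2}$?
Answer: $-13188$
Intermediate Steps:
$O{\left(P \right)} = 2 - \left(6 + P\right)^{2}$
$O{\left(-2 \right)} 942 = \left(2 - \left(6 - 2\right)^{2}\right) 942 = \left(2 - 4^{2}\right) 942 = \left(2 - 16\right) 942 = \left(-14\right) 942 = -13188$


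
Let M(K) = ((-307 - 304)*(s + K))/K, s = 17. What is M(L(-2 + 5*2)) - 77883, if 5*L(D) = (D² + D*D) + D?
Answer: -631007/8 ≈ -78876.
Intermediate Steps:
L(D) = D/5 + 2*D²/5 (L(D) = ((D² + D*D) + D)/5 = ((D² + D²) + D)/5 = (2*D² + D)/5 = (D + 2*D²)/5 = D/5 + 2*D²/5)
M(K) = (-10387 - 611*K)/K (M(K) = ((-307 - 304)*(17 + K))/K = (-611*(17 + K))/K = (-10387 - 611*K)/K)
M(L(-2 + 5*2)) - 77883 = (-611 - 10387*5/((1 + 2*(-2 + 5*2))*(-2 + 5*2))) - 77883 = (-611 - 10387*5/((1 + 2*(-2 + 10))*(-2 + 10))) - 77883 = (-611 - 10387*5/(8*(1 + 2*8))) - 77883 = (-611 - 10387*5/(8*(1 + 16))) - 77883 = (-611 - 10387/((⅕)*8*17)) - 77883 = (-611 - 10387/136/5) - 77883 = (-611 - 10387*5/136) - 77883 = (-611 - 3055/8) - 77883 = -7943/8 - 77883 = -631007/8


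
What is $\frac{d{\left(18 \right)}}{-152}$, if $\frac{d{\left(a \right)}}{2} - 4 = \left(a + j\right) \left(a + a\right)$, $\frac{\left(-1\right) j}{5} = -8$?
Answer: $- \frac{523}{19} \approx -27.526$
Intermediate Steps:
$j = 40$ ($j = \left(-5\right) \left(-8\right) = 40$)
$d{\left(a \right)} = 8 + 4 a \left(40 + a\right)$ ($d{\left(a \right)} = 8 + 2 \left(a + 40\right) \left(a + a\right) = 8 + 2 \left(40 + a\right) 2 a = 8 + 2 \cdot 2 a \left(40 + a\right) = 8 + 4 a \left(40 + a\right)$)
$\frac{d{\left(18 \right)}}{-152} = \frac{8 + 4 \cdot 18^{2} + 160 \cdot 18}{-152} = - \frac{8 + 4 \cdot 324 + 2880}{152} = - \frac{8 + 1296 + 2880}{152} = \left(- \frac{1}{152}\right) 4184 = - \frac{523}{19}$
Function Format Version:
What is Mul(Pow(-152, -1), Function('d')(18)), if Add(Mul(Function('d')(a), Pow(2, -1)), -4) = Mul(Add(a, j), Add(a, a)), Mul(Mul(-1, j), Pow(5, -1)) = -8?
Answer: Rational(-523, 19) ≈ -27.526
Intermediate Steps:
j = 40 (j = Mul(-5, -8) = 40)
Function('d')(a) = Add(8, Mul(4, a, Add(40, a))) (Function('d')(a) = Add(8, Mul(2, Mul(Add(a, 40), Add(a, a)))) = Add(8, Mul(2, Mul(Add(40, a), Mul(2, a)))) = Add(8, Mul(2, Mul(2, a, Add(40, a)))) = Add(8, Mul(4, a, Add(40, a))))
Mul(Pow(-152, -1), Function('d')(18)) = Mul(Pow(-152, -1), Add(8, Mul(4, Pow(18, 2)), Mul(160, 18))) = Mul(Rational(-1, 152), Add(8, Mul(4, 324), 2880)) = Mul(Rational(-1, 152), Add(8, 1296, 2880)) = Mul(Rational(-1, 152), 4184) = Rational(-523, 19)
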